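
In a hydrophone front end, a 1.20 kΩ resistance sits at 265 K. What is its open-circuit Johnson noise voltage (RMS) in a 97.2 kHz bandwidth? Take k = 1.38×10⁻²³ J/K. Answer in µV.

1.31 µV

V_n = √(4kTRB)
4kTRB = 4 × 1.38×10⁻²³ × 265 × 1.20×10³ × 9.72×10⁴ = 1.71×10⁻¹² V²
V_n = √(1.71×10⁻¹²) = 1.31×10⁻⁶ V = 1.31 µV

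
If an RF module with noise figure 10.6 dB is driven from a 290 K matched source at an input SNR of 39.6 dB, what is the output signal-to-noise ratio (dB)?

By definition F = SNR_in/SNR_out, so in dB: SNR_out = SNR_in − NF
SNR_out = 39.6 − 10.6 = 29.0 dB

29.0 dB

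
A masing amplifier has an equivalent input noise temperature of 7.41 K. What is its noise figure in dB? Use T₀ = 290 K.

F = 1 + T_e/T₀ = 1 + 7.41/290 = 1.02555
NF = 10 log₁₀(1.02555) = 0.110 dB

0.110 dB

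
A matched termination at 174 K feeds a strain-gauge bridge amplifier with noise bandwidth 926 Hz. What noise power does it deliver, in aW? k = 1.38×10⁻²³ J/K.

2.22 aW

P_n = kTB = 1.38×10⁻²³ × 174 × 9.26×10² = 2.22×10⁻¹⁸ W = 2.22 aW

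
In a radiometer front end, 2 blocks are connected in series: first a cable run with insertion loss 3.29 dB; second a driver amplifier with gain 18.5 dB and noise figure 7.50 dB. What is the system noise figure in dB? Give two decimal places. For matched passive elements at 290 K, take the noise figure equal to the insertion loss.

10.79 dB

Convert to linear (a loss of L dB is a gain of −L dB): F_i = 10^(NF_i/10), G_i = 10^(G_i,dB/10)
  Stage 1: F_1 = 10^(3.29/10) = 2.133, G_1 = 10^(−3.29/10) = 0.4688
  Stage 2: F_2 = 10^(7.50/10) = 5.623, G_2 = 10^(18.5/10) = 70.79
Friis cascade:
  F = 2.133 + (5.623 − 1)/0.4688 = 11.99
NF = 10 log₁₀(11.99) = 10.79 dB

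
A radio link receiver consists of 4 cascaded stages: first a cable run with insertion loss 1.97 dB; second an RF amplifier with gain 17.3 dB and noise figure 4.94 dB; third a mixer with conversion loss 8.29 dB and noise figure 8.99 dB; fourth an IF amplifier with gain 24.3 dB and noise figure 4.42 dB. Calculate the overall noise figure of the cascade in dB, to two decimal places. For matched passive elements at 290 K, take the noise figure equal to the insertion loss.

Convert to linear (a loss of L dB is a gain of −L dB): F_i = 10^(NF_i/10), G_i = 10^(G_i,dB/10)
  Stage 1: F_1 = 10^(1.97/10) = 1.574, G_1 = 10^(−1.97/10) = 0.6353
  Stage 2: F_2 = 10^(4.94/10) = 3.119, G_2 = 10^(17.3/10) = 53.70
  Stage 3: F_3 = 10^(8.99/10) = 7.925, G_3 = 10^(−8.29/10) = 0.1483
  Stage 4: F_4 = 10^(4.42/10) = 2.767, G_4 = 10^(24.3/10) = 269.2
Friis cascade:
  F = 1.574 + (3.119 − 1)/0.6353 + (7.925 − 1)/34.12 + (2.767 − 1)/5.058 = 5.461
NF = 10 log₁₀(5.461) = 7.37 dB

7.37 dB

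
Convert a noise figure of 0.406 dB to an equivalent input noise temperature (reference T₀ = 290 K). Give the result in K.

28.4 K

F = 10^(0.406/10) = 1.09799
T_e = (F − 1)·T₀ = (1.09799 − 1) × 290 = 28.4 K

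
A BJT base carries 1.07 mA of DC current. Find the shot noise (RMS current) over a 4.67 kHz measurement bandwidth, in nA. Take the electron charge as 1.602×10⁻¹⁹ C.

1.27 nA

I_n = √(2qI·B)
2qI·B = 2 × 1.602×10⁻¹⁹ × 1.07×10⁻³ × 4.67×10³ = 1.60×10⁻¹⁸ A²
I_n = √(1.60×10⁻¹⁸) = 1.27×10⁻⁹ A = 1.27 nA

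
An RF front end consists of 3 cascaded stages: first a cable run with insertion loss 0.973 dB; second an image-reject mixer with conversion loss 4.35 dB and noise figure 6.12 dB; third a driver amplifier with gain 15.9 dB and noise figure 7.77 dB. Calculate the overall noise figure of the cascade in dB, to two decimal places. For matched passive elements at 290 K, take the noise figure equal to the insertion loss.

13.44 dB

Convert to linear (a loss of L dB is a gain of −L dB): F_i = 10^(NF_i/10), G_i = 10^(G_i,dB/10)
  Stage 1: F_1 = 10^(0.973/10) = 1.251, G_1 = 10^(−0.973/10) = 0.7993
  Stage 2: F_2 = 10^(6.12/10) = 4.093, G_2 = 10^(−4.35/10) = 0.3673
  Stage 3: F_3 = 10^(7.77/10) = 5.984, G_3 = 10^(15.9/10) = 38.90
Friis cascade:
  F = 1.251 + (4.093 − 1)/0.7993 + (5.984 − 1)/0.2936 = 22.10
NF = 10 log₁₀(22.10) = 13.44 dB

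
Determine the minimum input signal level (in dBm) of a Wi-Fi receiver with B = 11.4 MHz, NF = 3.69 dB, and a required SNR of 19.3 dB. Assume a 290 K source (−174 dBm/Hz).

Sensitivity = −174 + 10 log₁₀(B) + NF + SNR_min
= −174 + 70.57 + 3.69 + 19.3
= −80.44 dBm → −80.4 dBm

−80.4 dBm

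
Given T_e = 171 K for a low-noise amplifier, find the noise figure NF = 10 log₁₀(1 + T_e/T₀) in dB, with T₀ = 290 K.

2.01 dB

F = 1 + T_e/T₀ = 1 + 171/290 = 1.58966
NF = 10 log₁₀(1.58966) = 2.01 dB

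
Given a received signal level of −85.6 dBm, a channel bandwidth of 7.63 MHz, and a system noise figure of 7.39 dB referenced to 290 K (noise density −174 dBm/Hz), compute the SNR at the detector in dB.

Noise floor: N = −174 + 10 log₁₀(B) + NF
10 log₁₀(7.63×10⁶) = 68.83 dB
N = −174 + 68.83 + 7.39 = −97.78 dBm
SNR = P_sig − N = −85.6 − (−97.78) = 12.18 dB → 12.2 dB

12.2 dB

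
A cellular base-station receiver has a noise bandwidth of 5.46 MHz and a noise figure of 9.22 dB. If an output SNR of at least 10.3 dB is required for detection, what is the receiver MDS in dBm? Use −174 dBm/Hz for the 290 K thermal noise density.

Sensitivity = −174 + 10 log₁₀(B) + NF + SNR_min
= −174 + 67.37 + 9.22 + 10.3
= −87.11 dBm → −87.1 dBm

−87.1 dBm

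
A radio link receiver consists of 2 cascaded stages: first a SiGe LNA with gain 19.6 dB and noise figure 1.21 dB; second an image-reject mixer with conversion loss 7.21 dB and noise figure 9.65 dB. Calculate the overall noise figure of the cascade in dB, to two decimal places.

Convert to linear (a loss of L dB is a gain of −L dB): F_i = 10^(NF_i/10), G_i = 10^(G_i,dB/10)
  Stage 1: F_1 = 10^(1.21/10) = 1.321, G_1 = 10^(19.6/10) = 91.20
  Stage 2: F_2 = 10^(9.65/10) = 9.226, G_2 = 10^(−7.21/10) = 0.1901
Friis cascade:
  F = 1.321 + (9.226 − 1)/91.20 = 1.411
NF = 10 log₁₀(1.411) = 1.50 dB

1.50 dB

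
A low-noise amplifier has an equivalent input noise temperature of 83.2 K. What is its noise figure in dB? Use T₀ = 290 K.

F = 1 + T_e/T₀ = 1 + 83.2/290 = 1.2869
NF = 10 log₁₀(1.2869) = 1.10 dB

1.10 dB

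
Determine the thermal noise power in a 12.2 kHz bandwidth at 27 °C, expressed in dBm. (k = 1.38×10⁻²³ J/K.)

−133.0 dBm

T = 27 °C + 273.15 = 300.15 K
P_n = kTB = 1.38×10⁻²³ × 300.15 × 1.22×10⁴ = 5.05×10⁻¹⁷ W
In dBm: 10 log₁₀(5.05×10⁻¹⁷ / 10⁻³) = −133.0 dBm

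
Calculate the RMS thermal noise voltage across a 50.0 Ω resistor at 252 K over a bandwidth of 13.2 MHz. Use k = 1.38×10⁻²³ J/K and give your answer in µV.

3.03 µV

V_n = √(4kTRB)
4kTRB = 4 × 1.38×10⁻²³ × 252 × 5.00×10¹ × 1.32×10⁷ = 9.18×10⁻¹² V²
V_n = √(9.18×10⁻¹²) = 3.03×10⁻⁶ V = 3.03 µV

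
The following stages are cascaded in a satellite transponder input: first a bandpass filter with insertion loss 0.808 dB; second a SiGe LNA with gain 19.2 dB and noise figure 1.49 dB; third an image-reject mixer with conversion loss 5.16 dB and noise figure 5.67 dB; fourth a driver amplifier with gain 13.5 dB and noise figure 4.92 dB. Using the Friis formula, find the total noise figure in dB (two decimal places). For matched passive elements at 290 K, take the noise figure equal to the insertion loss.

2.64 dB

Convert to linear (a loss of L dB is a gain of −L dB): F_i = 10^(NF_i/10), G_i = 10^(G_i,dB/10)
  Stage 1: F_1 = 10^(0.808/10) = 1.204, G_1 = 10^(−0.808/10) = 0.8302
  Stage 2: F_2 = 10^(1.49/10) = 1.409, G_2 = 10^(19.2/10) = 83.18
  Stage 3: F_3 = 10^(5.67/10) = 3.690, G_3 = 10^(−5.16/10) = 0.3048
  Stage 4: F_4 = 10^(4.92/10) = 3.105, G_4 = 10^(13.5/10) = 22.39
Friis cascade:
  F = 1.204 + (1.409 − 1)/0.8302 + (3.690 − 1)/69.06 + (3.105 − 1)/21.05 = 1.836
NF = 10 log₁₀(1.836) = 2.64 dB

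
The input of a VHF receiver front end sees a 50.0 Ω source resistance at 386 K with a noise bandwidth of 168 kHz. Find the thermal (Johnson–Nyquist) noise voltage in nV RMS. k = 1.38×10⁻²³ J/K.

V_n = √(4kTRB)
4kTRB = 4 × 1.38×10⁻²³ × 386 × 5.00×10¹ × 1.68×10⁵ = 1.79×10⁻¹³ V²
V_n = √(1.79×10⁻¹³) = 4.23×10⁻⁷ V = 423 nV

423 nV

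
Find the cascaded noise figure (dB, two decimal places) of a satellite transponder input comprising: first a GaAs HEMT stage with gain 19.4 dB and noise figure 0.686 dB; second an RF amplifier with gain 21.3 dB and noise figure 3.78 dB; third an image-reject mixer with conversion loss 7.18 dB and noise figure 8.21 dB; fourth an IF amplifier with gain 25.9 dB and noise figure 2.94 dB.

Convert to linear (a loss of L dB is a gain of −L dB): F_i = 10^(NF_i/10), G_i = 10^(G_i,dB/10)
  Stage 1: F_1 = 10^(0.686/10) = 1.171, G_1 = 10^(19.4/10) = 87.10
  Stage 2: F_2 = 10^(3.78/10) = 2.388, G_2 = 10^(21.3/10) = 134.9
  Stage 3: F_3 = 10^(8.21/10) = 6.622, G_3 = 10^(−7.18/10) = 0.1914
  Stage 4: F_4 = 10^(2.94/10) = 1.968, G_4 = 10^(25.9/10) = 389.0
Friis cascade:
  F = 1.171 + (2.388 − 1)/87.10 + (6.622 − 1)/1.175×10⁴ + (1.968 − 1)/2249 = 1.188
NF = 10 log₁₀(1.188) = 0.75 dB

0.75 dB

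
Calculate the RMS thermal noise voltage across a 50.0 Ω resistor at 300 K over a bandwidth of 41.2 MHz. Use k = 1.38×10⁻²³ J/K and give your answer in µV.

V_n = √(4kTRB)
4kTRB = 4 × 1.38×10⁻²³ × 300 × 5.00×10¹ × 4.12×10⁷ = 3.41×10⁻¹¹ V²
V_n = √(3.41×10⁻¹¹) = 5.84×10⁻⁶ V = 5.84 µV

5.84 µV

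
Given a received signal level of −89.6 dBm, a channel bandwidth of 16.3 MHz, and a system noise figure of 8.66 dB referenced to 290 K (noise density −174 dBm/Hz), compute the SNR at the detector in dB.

Noise floor: N = −174 + 10 log₁₀(B) + NF
10 log₁₀(1.63×10⁷) = 72.12 dB
N = −174 + 72.12 + 8.66 = −93.22 dBm
SNR = P_sig − N = −89.6 − (−93.22) = 3.62 dB → 3.6 dB

3.6 dB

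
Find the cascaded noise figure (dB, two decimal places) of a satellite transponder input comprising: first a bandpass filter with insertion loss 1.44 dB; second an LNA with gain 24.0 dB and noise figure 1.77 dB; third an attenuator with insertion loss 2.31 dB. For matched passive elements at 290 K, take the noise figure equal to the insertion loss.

3.22 dB

Convert to linear (a loss of L dB is a gain of −L dB): F_i = 10^(NF_i/10), G_i = 10^(G_i,dB/10)
  Stage 1: F_1 = 10^(1.44/10) = 1.393, G_1 = 10^(−1.44/10) = 0.7178
  Stage 2: F_2 = 10^(1.77/10) = 1.503, G_2 = 10^(24.0/10) = 251.2
  Stage 3: F_3 = 10^(2.31/10) = 1.702, G_3 = 10^(−2.31/10) = 0.5875
Friis cascade:
  F = 1.393 + (1.503 − 1)/0.7178 + (1.702 − 1)/180.3 = 2.098
NF = 10 log₁₀(2.098) = 3.22 dB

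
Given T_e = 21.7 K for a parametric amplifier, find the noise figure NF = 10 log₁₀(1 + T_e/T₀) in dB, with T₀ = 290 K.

0.313 dB

F = 1 + T_e/T₀ = 1 + 21.7/290 = 1.07483
NF = 10 log₁₀(1.07483) = 0.313 dB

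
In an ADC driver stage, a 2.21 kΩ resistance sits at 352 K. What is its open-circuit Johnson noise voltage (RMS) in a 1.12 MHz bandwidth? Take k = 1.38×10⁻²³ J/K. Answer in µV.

V_n = √(4kTRB)
4kTRB = 4 × 1.38×10⁻²³ × 352 × 2.21×10³ × 1.12×10⁶ = 4.81×10⁻¹¹ V²
V_n = √(4.81×10⁻¹¹) = 6.93×10⁻⁶ V = 6.93 µV

6.93 µV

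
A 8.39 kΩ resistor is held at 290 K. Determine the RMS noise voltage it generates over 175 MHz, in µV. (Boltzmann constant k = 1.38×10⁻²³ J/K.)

153 µV

V_n = √(4kTRB)
4kTRB = 4 × 1.38×10⁻²³ × 290 × 8.39×10³ × 1.75×10⁸ = 2.35×10⁻⁸ V²
V_n = √(2.35×10⁻⁸) = 1.53×10⁻⁴ V = 153 µV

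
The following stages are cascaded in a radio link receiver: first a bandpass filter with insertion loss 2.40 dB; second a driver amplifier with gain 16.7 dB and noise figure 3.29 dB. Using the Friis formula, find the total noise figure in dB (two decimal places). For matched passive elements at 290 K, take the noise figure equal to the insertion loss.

5.69 dB

Convert to linear (a loss of L dB is a gain of −L dB): F_i = 10^(NF_i/10), G_i = 10^(G_i,dB/10)
  Stage 1: F_1 = 10^(2.40/10) = 1.738, G_1 = 10^(−2.40/10) = 0.5754
  Stage 2: F_2 = 10^(3.29/10) = 2.133, G_2 = 10^(16.7/10) = 46.77
Friis cascade:
  F = 1.738 + (2.133 − 1)/0.5754 = 3.707
NF = 10 log₁₀(3.707) = 5.69 dB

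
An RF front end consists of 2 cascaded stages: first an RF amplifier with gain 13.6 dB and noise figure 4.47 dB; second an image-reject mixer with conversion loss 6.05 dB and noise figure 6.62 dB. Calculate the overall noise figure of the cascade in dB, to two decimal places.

Convert to linear (a loss of L dB is a gain of −L dB): F_i = 10^(NF_i/10), G_i = 10^(G_i,dB/10)
  Stage 1: F_1 = 10^(4.47/10) = 2.799, G_1 = 10^(13.6/10) = 22.91
  Stage 2: F_2 = 10^(6.62/10) = 4.592, G_2 = 10^(−6.05/10) = 0.2483
Friis cascade:
  F = 2.799 + (4.592 − 1)/22.91 = 2.956
NF = 10 log₁₀(2.956) = 4.71 dB

4.71 dB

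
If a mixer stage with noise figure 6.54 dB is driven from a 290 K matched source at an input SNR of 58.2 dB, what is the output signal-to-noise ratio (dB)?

51.66 dB

By definition F = SNR_in/SNR_out, so in dB: SNR_out = SNR_in − NF
SNR_out = 58.2 − 6.54 = 51.66 dB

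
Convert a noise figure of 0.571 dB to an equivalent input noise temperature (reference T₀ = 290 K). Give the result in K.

40.7 K

F = 10^(0.571/10) = 1.14051
T_e = (F − 1)·T₀ = (1.14051 − 1) × 290 = 40.7 K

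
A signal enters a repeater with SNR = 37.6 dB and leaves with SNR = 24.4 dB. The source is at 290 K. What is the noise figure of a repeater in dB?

NF (dB) = SNR_in(dB) − SNR_out(dB) when the source is at T₀
NF = 37.6 − 24.4 = 13.2 dB

13.2 dB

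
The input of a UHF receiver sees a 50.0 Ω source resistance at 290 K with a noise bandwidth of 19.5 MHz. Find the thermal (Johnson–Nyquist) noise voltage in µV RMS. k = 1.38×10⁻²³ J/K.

3.95 µV

V_n = √(4kTRB)
4kTRB = 4 × 1.38×10⁻²³ × 290 × 5.00×10¹ × 1.95×10⁷ = 1.56×10⁻¹¹ V²
V_n = √(1.56×10⁻¹¹) = 3.95×10⁻⁶ V = 3.95 µV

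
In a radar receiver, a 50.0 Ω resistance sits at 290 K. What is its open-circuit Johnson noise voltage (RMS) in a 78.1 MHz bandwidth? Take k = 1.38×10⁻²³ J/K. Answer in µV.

V_n = √(4kTRB)
4kTRB = 4 × 1.38×10⁻²³ × 290 × 5.00×10¹ × 7.81×10⁷ = 6.25×10⁻¹¹ V²
V_n = √(6.25×10⁻¹¹) = 7.91×10⁻⁶ V = 7.91 µV

7.91 µV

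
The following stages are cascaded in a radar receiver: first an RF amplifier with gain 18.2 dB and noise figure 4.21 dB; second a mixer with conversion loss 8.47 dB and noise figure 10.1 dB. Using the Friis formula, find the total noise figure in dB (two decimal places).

4.43 dB

Convert to linear (a loss of L dB is a gain of −L dB): F_i = 10^(NF_i/10), G_i = 10^(G_i,dB/10)
  Stage 1: F_1 = 10^(4.21/10) = 2.636, G_1 = 10^(18.2/10) = 66.07
  Stage 2: F_2 = 10^(10.1/10) = 10.23, G_2 = 10^(−8.47/10) = 0.1422
Friis cascade:
  F = 2.636 + (10.23 − 1)/66.07 = 2.776
NF = 10 log₁₀(2.776) = 4.43 dB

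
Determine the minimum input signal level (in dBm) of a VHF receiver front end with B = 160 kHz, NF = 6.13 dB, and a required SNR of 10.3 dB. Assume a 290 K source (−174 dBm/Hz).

−105.5 dBm

Sensitivity = −174 + 10 log₁₀(B) + NF + SNR_min
= −174 + 52.04 + 6.13 + 10.3
= −105.53 dBm → −105.5 dBm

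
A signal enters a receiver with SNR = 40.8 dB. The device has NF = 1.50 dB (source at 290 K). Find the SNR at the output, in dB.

39.30 dB

By definition F = SNR_in/SNR_out, so in dB: SNR_out = SNR_in − NF
SNR_out = 40.8 − 1.50 = 39.30 dB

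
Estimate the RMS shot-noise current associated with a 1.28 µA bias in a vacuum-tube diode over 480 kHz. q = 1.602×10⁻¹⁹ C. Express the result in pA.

I_n = √(2qI·B)
2qI·B = 2 × 1.602×10⁻¹⁹ × 1.28×10⁻⁶ × 4.80×10⁵ = 1.97×10⁻¹⁹ A²
I_n = √(1.97×10⁻¹⁹) = 4.44×10⁻¹⁰ A = 444 pA

444 pA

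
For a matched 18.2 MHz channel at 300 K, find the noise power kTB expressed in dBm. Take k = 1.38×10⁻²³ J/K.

P_n = kTB = 1.38×10⁻²³ × 300 × 1.82×10⁷ = 7.53×10⁻¹⁴ W
In dBm: 10 log₁₀(7.53×10⁻¹⁴ / 10⁻³) = −101.2 dBm

−101.2 dBm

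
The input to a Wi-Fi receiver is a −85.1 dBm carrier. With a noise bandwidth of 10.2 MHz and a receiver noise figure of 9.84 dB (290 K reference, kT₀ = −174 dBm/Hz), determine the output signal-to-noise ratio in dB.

Noise floor: N = −174 + 10 log₁₀(B) + NF
10 log₁₀(1.02×10⁷) = 70.09 dB
N = −174 + 70.09 + 9.84 = −94.07 dBm
SNR = P_sig − N = −85.1 − (−94.07) = 8.97 dB → 9.0 dB

9.0 dB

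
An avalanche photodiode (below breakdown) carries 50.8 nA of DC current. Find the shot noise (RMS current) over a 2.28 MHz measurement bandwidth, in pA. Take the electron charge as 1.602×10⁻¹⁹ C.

I_n = √(2qI·B)
2qI·B = 2 × 1.602×10⁻¹⁹ × 5.08×10⁻⁸ × 2.28×10⁶ = 3.71×10⁻²⁰ A²
I_n = √(3.71×10⁻²⁰) = 1.93×10⁻¹⁰ A = 193 pA

193 pA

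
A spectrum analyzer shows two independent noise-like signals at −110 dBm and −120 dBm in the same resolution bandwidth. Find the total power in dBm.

Convert to linear, add, convert back:
P₁ = 1.00×10⁻¹⁴ W, P₂ = 1.00×10⁻¹⁵ W
P_tot = 1.10×10⁻¹⁴ W → 10 log₁₀(P_tot / 10⁻³) = −109.6 dBm

−109.6 dBm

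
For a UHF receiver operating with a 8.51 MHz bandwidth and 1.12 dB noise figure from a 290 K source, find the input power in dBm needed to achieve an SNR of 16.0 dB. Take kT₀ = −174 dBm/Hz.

Sensitivity = −174 + 10 log₁₀(B) + NF + SNR_min
= −174 + 69.3 + 1.12 + 16.0
= −87.58 dBm → −87.6 dBm

−87.6 dBm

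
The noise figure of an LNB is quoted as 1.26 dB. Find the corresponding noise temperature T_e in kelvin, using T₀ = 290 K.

F = 10^(1.26/10) = 1.3366
T_e = (F − 1)·T₀ = (1.3366 − 1) × 290 = 97.6 K

97.6 K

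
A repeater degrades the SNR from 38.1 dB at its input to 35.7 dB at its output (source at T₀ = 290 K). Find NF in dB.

NF (dB) = SNR_in(dB) − SNR_out(dB) when the source is at T₀
NF = 38.1 − 35.7 = 2.4 dB

2.4 dB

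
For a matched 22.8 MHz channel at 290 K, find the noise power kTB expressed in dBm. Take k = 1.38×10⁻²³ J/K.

−100.4 dBm

P_n = kTB = 1.38×10⁻²³ × 290 × 2.28×10⁷ = 9.12×10⁻¹⁴ W
In dBm: 10 log₁₀(9.12×10⁻¹⁴ / 10⁻³) = −100.4 dBm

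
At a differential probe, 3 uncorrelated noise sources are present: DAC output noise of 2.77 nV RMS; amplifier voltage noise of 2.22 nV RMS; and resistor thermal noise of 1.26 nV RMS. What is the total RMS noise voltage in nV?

Uncorrelated sources add in power (mean-square): V_tot = √(ΣV_i²)
V_tot = √[(2.77×10⁻⁹)² + (2.22×10⁻⁹)² + (1.26×10⁻⁹)²] = 3.77×10⁻⁹ V = 3.77 nV

3.77 nV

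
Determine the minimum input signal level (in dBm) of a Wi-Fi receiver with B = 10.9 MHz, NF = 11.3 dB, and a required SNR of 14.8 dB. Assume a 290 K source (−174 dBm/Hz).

Sensitivity = −174 + 10 log₁₀(B) + NF + SNR_min
= −174 + 70.37 + 11.3 + 14.8
= −77.53 dBm → −77.5 dBm

−77.5 dBm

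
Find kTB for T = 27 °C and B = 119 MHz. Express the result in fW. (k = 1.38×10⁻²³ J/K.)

493 fW

T = 27 °C + 273.15 = 300.15 K
P_n = kTB = 1.38×10⁻²³ × 300.15 × 1.19×10⁸ = 4.93×10⁻¹³ W = 493 fW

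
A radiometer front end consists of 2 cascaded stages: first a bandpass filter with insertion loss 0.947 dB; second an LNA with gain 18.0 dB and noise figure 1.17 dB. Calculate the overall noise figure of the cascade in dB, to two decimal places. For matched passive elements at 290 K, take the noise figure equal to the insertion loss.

2.12 dB

Convert to linear (a loss of L dB is a gain of −L dB): F_i = 10^(NF_i/10), G_i = 10^(G_i,dB/10)
  Stage 1: F_1 = 10^(0.947/10) = 1.244, G_1 = 10^(−0.947/10) = 0.8041
  Stage 2: F_2 = 10^(1.17/10) = 1.309, G_2 = 10^(18.0/10) = 63.10
Friis cascade:
  F = 1.244 + (1.309 − 1)/0.8041 = 1.628
NF = 10 log₁₀(1.628) = 2.12 dB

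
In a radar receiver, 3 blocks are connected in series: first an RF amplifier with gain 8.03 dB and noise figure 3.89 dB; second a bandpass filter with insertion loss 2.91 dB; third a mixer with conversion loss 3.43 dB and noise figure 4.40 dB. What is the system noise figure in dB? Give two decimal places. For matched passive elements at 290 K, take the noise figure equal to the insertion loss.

4.97 dB

Convert to linear (a loss of L dB is a gain of −L dB): F_i = 10^(NF_i/10), G_i = 10^(G_i,dB/10)
  Stage 1: F_1 = 10^(3.89/10) = 2.449, G_1 = 10^(8.03/10) = 6.353
  Stage 2: F_2 = 10^(2.91/10) = 1.954, G_2 = 10^(−2.91/10) = 0.5117
  Stage 3: F_3 = 10^(4.40/10) = 2.754, G_3 = 10^(−3.43/10) = 0.4539
Friis cascade:
  F = 2.449 + (1.954 − 1)/6.353 + (2.754 − 1)/3.251 = 3.139
NF = 10 log₁₀(3.139) = 4.97 dB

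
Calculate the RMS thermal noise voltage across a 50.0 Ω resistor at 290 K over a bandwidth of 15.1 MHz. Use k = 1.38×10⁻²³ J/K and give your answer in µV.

3.48 µV

V_n = √(4kTRB)
4kTRB = 4 × 1.38×10⁻²³ × 290 × 5.00×10¹ × 1.51×10⁷ = 1.21×10⁻¹¹ V²
V_n = √(1.21×10⁻¹¹) = 3.48×10⁻⁶ V = 3.48 µV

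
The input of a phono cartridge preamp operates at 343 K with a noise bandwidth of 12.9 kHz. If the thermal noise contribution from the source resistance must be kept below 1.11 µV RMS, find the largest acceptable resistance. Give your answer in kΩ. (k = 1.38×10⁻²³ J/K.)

Johnson–Nyquist: V_n = √(4kTRB) ⇒ R = V_n² / (4kTB)
4kTB = 4 × 1.38×10⁻²³ × 343 × 1.29×10⁴ = 2.44×10⁻¹⁶
R = (1.11×10⁻⁶)² / 2.44×10⁻¹⁶ = 5.04×10³ Ω = 5.04 kΩ

5.04 kΩ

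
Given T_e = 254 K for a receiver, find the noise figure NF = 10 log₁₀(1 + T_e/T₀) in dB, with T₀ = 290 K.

F = 1 + T_e/T₀ = 1 + 254/290 = 1.87586
NF = 10 log₁₀(1.87586) = 2.73 dB

2.73 dB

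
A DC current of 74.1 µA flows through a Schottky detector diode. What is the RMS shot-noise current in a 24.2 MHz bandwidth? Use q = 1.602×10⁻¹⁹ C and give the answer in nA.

24.0 nA

I_n = √(2qI·B)
2qI·B = 2 × 1.602×10⁻¹⁹ × 7.41×10⁻⁵ × 2.42×10⁷ = 5.75×10⁻¹⁶ A²
I_n = √(5.75×10⁻¹⁶) = 2.40×10⁻⁸ A = 24.0 nA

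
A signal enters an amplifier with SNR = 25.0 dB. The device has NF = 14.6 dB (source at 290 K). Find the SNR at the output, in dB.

10.4 dB

By definition F = SNR_in/SNR_out, so in dB: SNR_out = SNR_in − NF
SNR_out = 25.0 − 14.6 = 10.4 dB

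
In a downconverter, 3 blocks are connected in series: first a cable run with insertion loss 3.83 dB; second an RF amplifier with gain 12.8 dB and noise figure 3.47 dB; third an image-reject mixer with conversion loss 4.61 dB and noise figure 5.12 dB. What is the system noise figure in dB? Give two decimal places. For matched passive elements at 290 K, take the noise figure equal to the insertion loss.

7.52 dB

Convert to linear (a loss of L dB is a gain of −L dB): F_i = 10^(NF_i/10), G_i = 10^(G_i,dB/10)
  Stage 1: F_1 = 10^(3.83/10) = 2.415, G_1 = 10^(−3.83/10) = 0.4140
  Stage 2: F_2 = 10^(3.47/10) = 2.223, G_2 = 10^(12.8/10) = 19.05
  Stage 3: F_3 = 10^(5.12/10) = 3.251, G_3 = 10^(−4.61/10) = 0.3459
Friis cascade:
  F = 2.415 + (2.223 − 1)/0.4140 + (3.251 − 1)/7.889 = 5.656
NF = 10 log₁₀(5.656) = 7.52 dB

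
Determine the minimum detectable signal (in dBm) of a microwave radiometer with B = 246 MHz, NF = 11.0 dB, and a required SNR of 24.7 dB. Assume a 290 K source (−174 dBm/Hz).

Sensitivity = −174 + 10 log₁₀(B) + NF + SNR_min
= −174 + 83.91 + 11.0 + 24.7
= −54.39 dBm → −54.4 dBm

−54.4 dBm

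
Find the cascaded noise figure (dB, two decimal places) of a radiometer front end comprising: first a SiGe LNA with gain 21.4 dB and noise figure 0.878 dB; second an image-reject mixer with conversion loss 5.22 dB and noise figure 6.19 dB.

0.96 dB

Convert to linear (a loss of L dB is a gain of −L dB): F_i = 10^(NF_i/10), G_i = 10^(G_i,dB/10)
  Stage 1: F_1 = 10^(0.878/10) = 1.224, G_1 = 10^(21.4/10) = 138.0
  Stage 2: F_2 = 10^(6.19/10) = 4.159, G_2 = 10^(−5.22/10) = 0.3006
Friis cascade:
  F = 1.224 + (4.159 − 1)/138.0 = 1.247
NF = 10 log₁₀(1.247) = 0.96 dB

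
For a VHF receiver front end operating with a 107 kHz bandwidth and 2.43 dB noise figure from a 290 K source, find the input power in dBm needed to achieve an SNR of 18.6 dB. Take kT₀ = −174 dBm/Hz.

−102.7 dBm

Sensitivity = −174 + 10 log₁₀(B) + NF + SNR_min
= −174 + 50.29 + 2.43 + 18.6
= −102.68 dBm → −102.7 dBm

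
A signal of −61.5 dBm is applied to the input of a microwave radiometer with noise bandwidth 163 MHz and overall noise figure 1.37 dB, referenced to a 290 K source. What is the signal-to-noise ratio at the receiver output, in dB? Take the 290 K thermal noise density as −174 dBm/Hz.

Noise floor: N = −174 + 10 log₁₀(B) + NF
10 log₁₀(1.63×10⁸) = 82.12 dB
N = −174 + 82.12 + 1.37 = −90.51 dBm
SNR = P_sig − N = −61.5 − (−90.51) = 29.01 dB → 29.0 dB

29.0 dB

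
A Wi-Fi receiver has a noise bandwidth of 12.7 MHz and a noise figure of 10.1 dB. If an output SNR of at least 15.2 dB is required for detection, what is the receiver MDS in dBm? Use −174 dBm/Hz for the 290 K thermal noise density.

Sensitivity = −174 + 10 log₁₀(B) + NF + SNR_min
= −174 + 71.04 + 10.1 + 15.2
= −77.66 dBm → −77.7 dBm

−77.7 dBm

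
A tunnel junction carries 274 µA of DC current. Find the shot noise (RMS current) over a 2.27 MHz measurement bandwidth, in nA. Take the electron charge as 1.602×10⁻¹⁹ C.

I_n = √(2qI·B)
2qI·B = 2 × 1.602×10⁻¹⁹ × 2.74×10⁻⁴ × 2.27×10⁶ = 1.99×10⁻¹⁶ A²
I_n = √(1.99×10⁻¹⁶) = 1.41×10⁻⁸ A = 14.1 nA

14.1 nA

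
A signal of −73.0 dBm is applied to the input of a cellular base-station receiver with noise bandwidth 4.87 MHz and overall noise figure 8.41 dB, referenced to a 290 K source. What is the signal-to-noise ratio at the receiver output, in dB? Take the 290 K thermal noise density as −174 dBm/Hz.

25.7 dB

Noise floor: N = −174 + 10 log₁₀(B) + NF
10 log₁₀(4.87×10⁶) = 66.88 dB
N = −174 + 66.88 + 8.41 = −98.71 dBm
SNR = P_sig − N = −73.0 − (−98.71) = 25.71 dB → 25.7 dB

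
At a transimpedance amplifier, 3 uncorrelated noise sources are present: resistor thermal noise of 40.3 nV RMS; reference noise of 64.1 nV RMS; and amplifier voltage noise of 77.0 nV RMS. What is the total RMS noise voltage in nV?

108 nV

Uncorrelated sources add in power (mean-square): V_tot = √(ΣV_i²)
V_tot = √[(4.03×10⁻⁸)² + (6.41×10⁻⁸)² + (7.70×10⁻⁸)²] = 1.08×10⁻⁷ V = 108 nV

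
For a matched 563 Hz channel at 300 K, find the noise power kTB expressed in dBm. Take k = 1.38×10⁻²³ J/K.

P_n = kTB = 1.38×10⁻²³ × 300 × 5.63×10² = 2.33×10⁻¹⁸ W
In dBm: 10 log₁₀(2.33×10⁻¹⁸ / 10⁻³) = −146.3 dBm

−146.3 dBm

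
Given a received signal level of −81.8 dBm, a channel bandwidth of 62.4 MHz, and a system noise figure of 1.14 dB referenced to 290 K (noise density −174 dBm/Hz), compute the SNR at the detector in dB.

Noise floor: N = −174 + 10 log₁₀(B) + NF
10 log₁₀(6.24×10⁷) = 77.95 dB
N = −174 + 77.95 + 1.14 = −94.91 dBm
SNR = P_sig − N = −81.8 − (−94.91) = 13.11 dB → 13.1 dB

13.1 dB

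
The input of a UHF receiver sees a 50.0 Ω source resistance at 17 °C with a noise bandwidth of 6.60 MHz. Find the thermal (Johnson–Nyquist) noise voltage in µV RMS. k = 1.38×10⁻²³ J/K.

2.30 µV

T = 17 °C + 273.15 = 290.15 K
V_n = √(4kTRB)
4kTRB = 4 × 1.38×10⁻²³ × 290.15 × 5.00×10¹ × 6.60×10⁶ = 5.29×10⁻¹² V²
V_n = √(5.29×10⁻¹²) = 2.30×10⁻⁶ V = 2.30 µV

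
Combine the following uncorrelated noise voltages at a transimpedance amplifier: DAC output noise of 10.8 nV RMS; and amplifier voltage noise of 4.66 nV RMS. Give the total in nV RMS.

11.8 nV

Uncorrelated sources add in power (mean-square): V_tot = √(ΣV_i²)
V_tot = √[(1.08×10⁻⁸)² + (4.66×10⁻⁹)²] = 1.18×10⁻⁸ V = 11.8 nV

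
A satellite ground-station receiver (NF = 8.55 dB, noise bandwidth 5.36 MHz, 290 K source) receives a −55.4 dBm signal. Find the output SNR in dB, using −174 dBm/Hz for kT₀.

Noise floor: N = −174 + 10 log₁₀(B) + NF
10 log₁₀(5.36×10⁶) = 67.29 dB
N = −174 + 67.29 + 8.55 = −98.16 dBm
SNR = P_sig − N = −55.4 − (−98.16) = 42.76 dB → 42.8 dB

42.8 dB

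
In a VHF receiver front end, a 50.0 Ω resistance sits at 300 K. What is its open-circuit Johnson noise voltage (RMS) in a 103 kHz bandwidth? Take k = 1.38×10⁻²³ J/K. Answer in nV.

V_n = √(4kTRB)
4kTRB = 4 × 1.38×10⁻²³ × 300 × 5.00×10¹ × 1.03×10⁵ = 8.53×10⁻¹⁴ V²
V_n = √(8.53×10⁻¹⁴) = 2.92×10⁻⁷ V = 292 nV

292 nV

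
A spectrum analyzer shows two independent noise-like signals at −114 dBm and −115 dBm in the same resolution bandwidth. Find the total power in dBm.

−111.5 dBm

Convert to linear, add, convert back:
P₁ = 3.98×10⁻¹⁵ W, P₂ = 3.16×10⁻¹⁵ W
P_tot = 7.14×10⁻¹⁵ W → 10 log₁₀(P_tot / 10⁻³) = −111.5 dBm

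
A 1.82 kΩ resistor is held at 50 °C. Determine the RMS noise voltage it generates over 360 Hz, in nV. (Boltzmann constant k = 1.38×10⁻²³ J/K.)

T = 50 °C + 273.15 = 323.15 K
V_n = √(4kTRB)
4kTRB = 4 × 1.38×10⁻²³ × 323.15 × 1.82×10³ × 3.60×10² = 1.17×10⁻¹⁴ V²
V_n = √(1.17×10⁻¹⁴) = 1.08×10⁻⁷ V = 108 nV

108 nV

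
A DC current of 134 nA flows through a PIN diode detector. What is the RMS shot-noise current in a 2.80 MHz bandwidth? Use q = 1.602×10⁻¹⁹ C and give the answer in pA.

347 pA

I_n = √(2qI·B)
2qI·B = 2 × 1.602×10⁻¹⁹ × 1.34×10⁻⁷ × 2.80×10⁶ = 1.20×10⁻¹⁹ A²
I_n = √(1.20×10⁻¹⁹) = 3.47×10⁻¹⁰ A = 347 pA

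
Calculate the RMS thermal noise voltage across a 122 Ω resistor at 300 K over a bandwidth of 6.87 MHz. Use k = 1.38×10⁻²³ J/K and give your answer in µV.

3.73 µV

V_n = √(4kTRB)
4kTRB = 4 × 1.38×10⁻²³ × 300 × 1.22×10² × 6.87×10⁶ = 1.39×10⁻¹¹ V²
V_n = √(1.39×10⁻¹¹) = 3.73×10⁻⁶ V = 3.73 µV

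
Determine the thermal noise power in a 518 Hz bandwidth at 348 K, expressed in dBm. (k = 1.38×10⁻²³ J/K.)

−146.0 dBm

P_n = kTB = 1.38×10⁻²³ × 348 × 5.18×10² = 2.49×10⁻¹⁸ W
In dBm: 10 log₁₀(2.49×10⁻¹⁸ / 10⁻³) = −146.0 dBm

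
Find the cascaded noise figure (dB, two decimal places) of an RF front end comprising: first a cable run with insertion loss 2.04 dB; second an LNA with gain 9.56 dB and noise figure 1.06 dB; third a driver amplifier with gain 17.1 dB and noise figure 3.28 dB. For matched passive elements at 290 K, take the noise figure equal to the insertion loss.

3.51 dB

Convert to linear (a loss of L dB is a gain of −L dB): F_i = 10^(NF_i/10), G_i = 10^(G_i,dB/10)
  Stage 1: F_1 = 10^(2.04/10) = 1.600, G_1 = 10^(−2.04/10) = 0.6252
  Stage 2: F_2 = 10^(1.06/10) = 1.276, G_2 = 10^(9.56/10) = 9.036
  Stage 3: F_3 = 10^(3.28/10) = 2.128, G_3 = 10^(17.1/10) = 51.29
Friis cascade:
  F = 1.600 + (1.276 − 1)/0.6252 + (2.128 − 1)/5.649 = 2.241
NF = 10 log₁₀(2.241) = 3.51 dB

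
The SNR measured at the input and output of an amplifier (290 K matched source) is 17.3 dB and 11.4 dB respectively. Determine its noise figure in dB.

NF (dB) = SNR_in(dB) − SNR_out(dB) when the source is at T₀
NF = 17.3 − 11.4 = 5.9 dB

5.9 dB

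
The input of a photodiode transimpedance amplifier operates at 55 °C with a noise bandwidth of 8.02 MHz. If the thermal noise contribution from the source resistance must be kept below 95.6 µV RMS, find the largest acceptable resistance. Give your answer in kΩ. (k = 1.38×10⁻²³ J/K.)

T = 55 °C + 273.15 = 328.15 K
Johnson–Nyquist: V_n = √(4kTRB) ⇒ R = V_n² / (4kTB)
4kTB = 4 × 1.38×10⁻²³ × 328.15 × 8.02×10⁶ = 1.45×10⁻¹³
R = (9.56×10⁻⁵)² / 1.45×10⁻¹³ = 6.29×10⁴ Ω = 62.9 kΩ

62.9 kΩ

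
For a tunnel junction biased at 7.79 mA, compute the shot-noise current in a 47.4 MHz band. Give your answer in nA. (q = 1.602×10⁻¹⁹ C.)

I_n = √(2qI·B)
2qI·B = 2 × 1.602×10⁻¹⁹ × 7.79×10⁻³ × 4.74×10⁷ = 1.18×10⁻¹³ A²
I_n = √(1.18×10⁻¹³) = 3.44×10⁻⁷ A = 344 nA

344 nA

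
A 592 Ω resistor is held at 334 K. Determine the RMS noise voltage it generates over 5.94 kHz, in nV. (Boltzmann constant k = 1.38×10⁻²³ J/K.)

V_n = √(4kTRB)
4kTRB = 4 × 1.38×10⁻²³ × 334 × 5.92×10² × 5.94×10³ = 6.48×10⁻¹⁴ V²
V_n = √(6.48×10⁻¹⁴) = 2.55×10⁻⁷ V = 255 nV

255 nV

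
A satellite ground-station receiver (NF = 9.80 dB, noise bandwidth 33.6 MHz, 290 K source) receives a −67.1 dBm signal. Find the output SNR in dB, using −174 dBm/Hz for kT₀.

21.8 dB

Noise floor: N = −174 + 10 log₁₀(B) + NF
10 log₁₀(3.36×10⁷) = 75.26 dB
N = −174 + 75.26 + 9.80 = −88.94 dBm
SNR = P_sig − N = −67.1 − (−88.94) = 21.84 dB → 21.8 dB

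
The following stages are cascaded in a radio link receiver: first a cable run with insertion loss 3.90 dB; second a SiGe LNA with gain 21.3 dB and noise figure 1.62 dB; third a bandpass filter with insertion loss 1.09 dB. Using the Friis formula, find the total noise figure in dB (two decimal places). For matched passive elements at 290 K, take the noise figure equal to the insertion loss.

Convert to linear (a loss of L dB is a gain of −L dB): F_i = 10^(NF_i/10), G_i = 10^(G_i,dB/10)
  Stage 1: F_1 = 10^(3.90/10) = 2.455, G_1 = 10^(−3.90/10) = 0.4074
  Stage 2: F_2 = 10^(1.62/10) = 1.452, G_2 = 10^(21.3/10) = 134.9
  Stage 3: F_3 = 10^(1.09/10) = 1.285, G_3 = 10^(−1.09/10) = 0.7780
Friis cascade:
  F = 2.455 + (1.452 − 1)/0.4074 + (1.285 − 1)/54.95 = 3.570
NF = 10 log₁₀(3.570) = 5.53 dB

5.53 dB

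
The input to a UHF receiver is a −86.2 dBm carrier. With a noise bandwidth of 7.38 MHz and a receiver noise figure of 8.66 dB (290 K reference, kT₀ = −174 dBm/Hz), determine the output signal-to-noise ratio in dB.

10.5 dB

Noise floor: N = −174 + 10 log₁₀(B) + NF
10 log₁₀(7.38×10⁶) = 68.68 dB
N = −174 + 68.68 + 8.66 = −96.66 dBm
SNR = P_sig − N = −86.2 − (−96.66) = 10.46 dB → 10.5 dB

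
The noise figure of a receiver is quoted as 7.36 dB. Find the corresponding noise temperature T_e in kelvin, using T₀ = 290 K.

1289 K

F = 10^(7.36/10) = 5.44503
T_e = (F − 1)·T₀ = (5.44503 − 1) × 290 = 1289 K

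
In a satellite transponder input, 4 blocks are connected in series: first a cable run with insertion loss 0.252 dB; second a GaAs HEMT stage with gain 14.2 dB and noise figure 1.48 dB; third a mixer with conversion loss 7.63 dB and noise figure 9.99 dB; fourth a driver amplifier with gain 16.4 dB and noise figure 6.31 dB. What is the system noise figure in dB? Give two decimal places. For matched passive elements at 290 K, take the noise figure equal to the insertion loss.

4.18 dB

Convert to linear (a loss of L dB is a gain of −L dB): F_i = 10^(NF_i/10), G_i = 10^(G_i,dB/10)
  Stage 1: F_1 = 10^(0.252/10) = 1.060, G_1 = 10^(−0.252/10) = 0.9436
  Stage 2: F_2 = 10^(1.48/10) = 1.406, G_2 = 10^(14.2/10) = 26.30
  Stage 3: F_3 = 10^(9.99/10) = 9.977, G_3 = 10^(−7.63/10) = 0.1726
  Stage 4: F_4 = 10^(6.31/10) = 4.276, G_4 = 10^(16.4/10) = 43.65
Friis cascade:
  F = 1.060 + (1.406 − 1)/0.9436 + (9.977 − 1)/24.82 + (4.276 − 1)/4.284 = 2.616
NF = 10 log₁₀(2.616) = 4.18 dB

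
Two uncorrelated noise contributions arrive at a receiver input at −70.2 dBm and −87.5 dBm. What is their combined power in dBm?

Convert to linear, add, convert back:
P₁ = 9.55×10⁻¹¹ W, P₂ = 1.78×10⁻¹² W
P_tot = 9.73×10⁻¹¹ W → 10 log₁₀(P_tot / 10⁻³) = −70.1 dBm

−70.1 dBm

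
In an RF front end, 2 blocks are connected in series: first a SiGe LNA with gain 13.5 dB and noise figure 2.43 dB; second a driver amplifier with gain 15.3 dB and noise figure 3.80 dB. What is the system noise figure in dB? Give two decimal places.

Convert to linear (a loss of L dB is a gain of −L dB): F_i = 10^(NF_i/10), G_i = 10^(G_i,dB/10)
  Stage 1: F_1 = 10^(2.43/10) = 1.750, G_1 = 10^(13.5/10) = 22.39
  Stage 2: F_2 = 10^(3.80/10) = 2.399, G_2 = 10^(15.3/10) = 33.88
Friis cascade:
  F = 1.750 + (2.399 − 1)/22.39 = 1.812
NF = 10 log₁₀(1.812) = 2.58 dB

2.58 dB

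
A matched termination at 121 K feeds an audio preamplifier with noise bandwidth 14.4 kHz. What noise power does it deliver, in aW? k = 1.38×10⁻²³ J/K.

P_n = kTB = 1.38×10⁻²³ × 121 × 1.44×10⁴ = 2.40×10⁻¹⁷ W = 24.0 aW

24.0 aW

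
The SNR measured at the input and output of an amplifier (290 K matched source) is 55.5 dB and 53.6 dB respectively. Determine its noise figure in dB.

1.9 dB

NF (dB) = SNR_in(dB) − SNR_out(dB) when the source is at T₀
NF = 55.5 − 53.6 = 1.9 dB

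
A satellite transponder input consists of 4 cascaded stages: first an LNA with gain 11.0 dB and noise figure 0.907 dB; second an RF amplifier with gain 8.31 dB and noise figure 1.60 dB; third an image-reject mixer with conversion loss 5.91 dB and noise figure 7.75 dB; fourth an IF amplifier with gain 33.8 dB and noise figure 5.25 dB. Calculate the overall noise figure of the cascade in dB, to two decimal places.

1.56 dB

Convert to linear (a loss of L dB is a gain of −L dB): F_i = 10^(NF_i/10), G_i = 10^(G_i,dB/10)
  Stage 1: F_1 = 10^(0.907/10) = 1.232, G_1 = 10^(11.0/10) = 12.59
  Stage 2: F_2 = 10^(1.60/10) = 1.445, G_2 = 10^(8.31/10) = 6.776
  Stage 3: F_3 = 10^(7.75/10) = 5.957, G_3 = 10^(−5.91/10) = 0.2564
  Stage 4: F_4 = 10^(5.25/10) = 3.350, G_4 = 10^(33.8/10) = 2399
Friis cascade:
  F = 1.232 + (1.445 − 1)/12.59 + (5.957 − 1)/85.31 + (3.350 − 1)/21.88 = 1.433
NF = 10 log₁₀(1.433) = 1.56 dB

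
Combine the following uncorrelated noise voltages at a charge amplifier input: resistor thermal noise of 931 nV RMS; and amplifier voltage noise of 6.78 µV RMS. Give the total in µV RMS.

6.84 µV

Uncorrelated sources add in power (mean-square): V_tot = √(ΣV_i²)
V_tot = √[(9.31×10⁻⁷)² + (6.78×10⁻⁶)²] = 6.84×10⁻⁶ V = 6.84 µV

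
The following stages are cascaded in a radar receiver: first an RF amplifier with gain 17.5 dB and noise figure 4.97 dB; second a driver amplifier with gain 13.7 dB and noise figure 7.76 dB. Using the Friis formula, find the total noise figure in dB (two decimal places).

Convert to linear (a loss of L dB is a gain of −L dB): F_i = 10^(NF_i/10), G_i = 10^(G_i,dB/10)
  Stage 1: F_1 = 10^(4.97/10) = 3.141, G_1 = 10^(17.5/10) = 56.23
  Stage 2: F_2 = 10^(7.76/10) = 5.970, G_2 = 10^(13.7/10) = 23.44
Friis cascade:
  F = 3.141 + (5.970 − 1)/56.23 = 3.229
NF = 10 log₁₀(3.229) = 5.09 dB

5.09 dB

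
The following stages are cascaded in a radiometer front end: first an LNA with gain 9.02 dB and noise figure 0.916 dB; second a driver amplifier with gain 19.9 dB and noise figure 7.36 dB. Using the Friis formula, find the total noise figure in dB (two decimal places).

Convert to linear (a loss of L dB is a gain of −L dB): F_i = 10^(NF_i/10), G_i = 10^(G_i,dB/10)
  Stage 1: F_1 = 10^(0.916/10) = 1.235, G_1 = 10^(9.02/10) = 7.980
  Stage 2: F_2 = 10^(7.36/10) = 5.445, G_2 = 10^(19.9/10) = 97.72
Friis cascade:
  F = 1.235 + (5.445 − 1)/7.980 = 1.792
NF = 10 log₁₀(1.792) = 2.53 dB

2.53 dB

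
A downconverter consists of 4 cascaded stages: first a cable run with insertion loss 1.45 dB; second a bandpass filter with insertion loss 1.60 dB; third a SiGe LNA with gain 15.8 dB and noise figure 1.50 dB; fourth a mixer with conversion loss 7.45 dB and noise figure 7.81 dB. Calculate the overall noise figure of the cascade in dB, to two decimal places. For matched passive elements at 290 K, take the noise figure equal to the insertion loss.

Convert to linear (a loss of L dB is a gain of −L dB): F_i = 10^(NF_i/10), G_i = 10^(G_i,dB/10)
  Stage 1: F_1 = 10^(1.45/10) = 1.396, G_1 = 10^(−1.45/10) = 0.7161
  Stage 2: F_2 = 10^(1.60/10) = 1.445, G_2 = 10^(−1.60/10) = 0.6918
  Stage 3: F_3 = 10^(1.50/10) = 1.413, G_3 = 10^(15.8/10) = 38.02
  Stage 4: F_4 = 10^(7.81/10) = 6.039, G_4 = 10^(−7.45/10) = 0.1799
Friis cascade:
  F = 1.396 + (1.445 − 1)/0.7161 + (1.413 − 1)/0.4955 + (6.039 − 1)/18.84 = 3.119
NF = 10 log₁₀(3.119) = 4.94 dB

4.94 dB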